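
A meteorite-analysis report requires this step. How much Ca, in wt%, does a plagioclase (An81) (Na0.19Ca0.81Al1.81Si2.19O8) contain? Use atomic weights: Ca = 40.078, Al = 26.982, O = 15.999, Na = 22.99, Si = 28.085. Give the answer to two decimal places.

11.80 wt%

M(Na0.19Ca0.81Al1.81Si2.19O8) = 275.167 g/mol.
Ca contributes 0.81 × 40.078 = 32.463 g per mole.
32.463/275.167 = 0.1180 → 11.80%.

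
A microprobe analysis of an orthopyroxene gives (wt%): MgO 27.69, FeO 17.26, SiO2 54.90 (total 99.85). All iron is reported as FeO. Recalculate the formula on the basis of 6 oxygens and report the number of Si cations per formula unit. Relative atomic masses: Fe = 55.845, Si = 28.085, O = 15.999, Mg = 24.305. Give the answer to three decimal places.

1.990 Si apfu

MgO: 27.69/40.304 = 0.68703 mol → 0.68703 mol Mg, 0.68703 mol O.
FeO: 17.26/71.844 = 0.24024 mol → 0.24024 mol Fe, 0.24024 mol O.
SiO2: 54.90/60.083 = 0.91374 mol → 0.91374 mol Si, 1.82748 mol O.
Total oxygen = 2.75475 mol. Normalization factor = 6/2.75475 = 2.17806.
Si per 6 O = 0.91374 × 2.17806 = 1.990.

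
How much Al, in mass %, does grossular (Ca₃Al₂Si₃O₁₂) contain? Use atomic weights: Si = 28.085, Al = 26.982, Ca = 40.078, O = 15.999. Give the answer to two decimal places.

Molar mass of Ca₃Al₂Si₃O₁₂: 3*40.078 + 2*26.982 + 3*28.085 + 12*15.999 = 450.441 g/mol.
Mass of Al per formula unit: 2 × 26.982 = 53.964 g.
Weight fraction Al = 53.964 / 450.441 = 0.1198.

11.98 mass %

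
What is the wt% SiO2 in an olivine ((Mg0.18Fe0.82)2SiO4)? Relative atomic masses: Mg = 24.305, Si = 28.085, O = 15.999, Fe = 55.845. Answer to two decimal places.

31.23 wt%

M((Mg0.18Fe0.82)2SiO4) = 192.417 g/mol; M(SiO2) = 60.083 g/mol.
Moles SiO2 per formula unit = 1 Si ÷ 1 = 1.0000.
SiO2 fraction = (1.0000 × 60.083) / 192.417 = 60.083/192.417 = 0.3123.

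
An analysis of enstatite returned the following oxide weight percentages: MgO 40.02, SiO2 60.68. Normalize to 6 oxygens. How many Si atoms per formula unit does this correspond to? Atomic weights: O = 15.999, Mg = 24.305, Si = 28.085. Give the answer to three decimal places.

40.02 wt% MgO ÷ 40.304 g/mol = 0.99295 mol, giving 0.99295 Mg and 0.99295 O.
60.68 wt% SiO2 ÷ 60.083 g/mol = 1.00994 mol, giving 1.00994 Si and 2.01988 O.
Oxygen sums to 3.01283; scaling by 6/3.01283 = 1.99148 puts the formula on 6 O.
Si: 1.00994 × 1.99148 = 2.011 atoms per formula unit.

2.011 Si apfu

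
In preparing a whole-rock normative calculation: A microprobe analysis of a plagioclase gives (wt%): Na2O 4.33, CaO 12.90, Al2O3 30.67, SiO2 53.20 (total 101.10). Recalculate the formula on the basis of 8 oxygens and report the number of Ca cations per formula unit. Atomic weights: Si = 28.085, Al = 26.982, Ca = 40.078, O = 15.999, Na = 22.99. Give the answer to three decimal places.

0.619 Ca apfu

Na2O (M=61.979): mol = 0.06986; Na = 0.13972, O = 0.06986.
CaO (M=56.077): mol = 0.23004; Ca = 0.23004, O = 0.23004.
Al2O3 (M=101.961): mol = 0.30080; Al = 0.60160, O = 0.90240.
SiO2 (M=60.083): mol = 0.88544; Si = 0.88544, O = 1.77088.
ΣO = 2.97318; factor = 8/ΣO = 2.69072.
Ca apfu = 0.23004 × 2.69072 = 0.619.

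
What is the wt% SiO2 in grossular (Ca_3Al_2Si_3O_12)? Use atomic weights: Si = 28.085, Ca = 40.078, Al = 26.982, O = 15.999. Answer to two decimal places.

40.02 wt%

Molar mass of Ca_3Al_2Si_3O_12 = 3*40.078 + 2*26.982 + 3*28.085 + 12*15.999 = 450.441 g/mol.
Each formula unit contains 3 Si, equivalent to 3/1 = 3.0000 mol SiO2.
M(SiO2) = 1×28.085 + 2×15.999 = 60.083 g/mol.
Mass of SiO2 per formula unit = 3.0000 × 60.083 = 180.249 g.
SiO2 wt% = 180.249 / 450.441 × 100 = 40.02%.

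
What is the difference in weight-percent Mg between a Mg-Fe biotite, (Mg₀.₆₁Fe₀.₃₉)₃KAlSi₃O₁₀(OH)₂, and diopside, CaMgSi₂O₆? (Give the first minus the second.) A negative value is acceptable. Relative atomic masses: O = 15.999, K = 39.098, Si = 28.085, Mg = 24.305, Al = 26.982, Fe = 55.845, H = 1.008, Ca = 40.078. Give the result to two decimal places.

M((Mg₀.₆₁Fe₀.₃₉)₃KAlSi₃O₁₀(OH)₂) = 454.156 g/mol, so wt% Mg = 44.478/454.156 × 100 = 9.79%.
M(CaMgSi₂O₆) = 216.547 g/mol, so wt% Mg = 24.305/216.547 × 100 = 11.22%.
9.79 − 11.22 = -1.43 pp.

-1.43 percentage points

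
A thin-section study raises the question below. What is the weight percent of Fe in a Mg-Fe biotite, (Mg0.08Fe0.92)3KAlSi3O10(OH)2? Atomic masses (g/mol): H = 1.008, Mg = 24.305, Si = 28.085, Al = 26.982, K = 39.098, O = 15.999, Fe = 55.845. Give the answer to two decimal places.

Molar mass of (Mg0.08Fe0.92)3KAlSi3O10(OH)2: 0.24*24.305 + 2.76*55.845 + 1*39.098 + 1*26.982 + 3*28.085 + 12*15.999 + 2*1.008 = 504.304 g/mol.
Mass of Fe per formula unit: 2.76 × 55.845 = 154.132 g.
Weight fraction Fe = 154.132 / 504.304 = 0.3056.

30.56 mass %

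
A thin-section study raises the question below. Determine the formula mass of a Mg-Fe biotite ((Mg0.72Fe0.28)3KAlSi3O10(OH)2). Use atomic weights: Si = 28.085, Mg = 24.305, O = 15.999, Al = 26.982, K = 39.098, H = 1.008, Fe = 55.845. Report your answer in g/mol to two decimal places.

The formula mass is the sum 2.16*24.305 + 0.84*55.845 + 1*39.098 + 1*26.982 + 3*28.085 + 12*15.999 + 2*1.008.

443.75 g/mol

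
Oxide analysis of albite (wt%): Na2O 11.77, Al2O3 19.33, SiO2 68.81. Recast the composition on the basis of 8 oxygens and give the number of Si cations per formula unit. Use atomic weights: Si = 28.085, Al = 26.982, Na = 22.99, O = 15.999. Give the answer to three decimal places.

11.77 wt% Na2O ÷ 61.979 g/mol = 0.18990 mol, giving 0.37980 Na and 0.18990 O.
19.33 wt% Al2O3 ÷ 101.961 g/mol = 0.18958 mol, giving 0.37916 Al and 0.56874 O.
68.81 wt% SiO2 ÷ 60.083 g/mol = 1.14525 mol, giving 1.14525 Si and 2.29050 O.
Oxygen sums to 3.04914; scaling by 8/3.04914 = 2.62369 puts the formula on 8 O.
Si: 1.14525 × 2.62369 = 3.005 atoms per formula unit.

3.005 Si apfu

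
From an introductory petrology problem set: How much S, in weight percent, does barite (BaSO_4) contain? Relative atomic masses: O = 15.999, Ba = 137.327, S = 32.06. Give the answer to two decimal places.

13.74 weight percent

M(BaSO_4) = 233.383 g/mol.
S contributes 1 × 32.06 = 32.060 g per mole.
32.060/233.383 = 0.1374 → 13.74%.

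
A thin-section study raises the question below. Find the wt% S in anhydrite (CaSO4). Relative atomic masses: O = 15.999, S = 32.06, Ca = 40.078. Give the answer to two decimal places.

23.55 weight percent

Formula mass = 1·40.078 + 1·32.06 + 4·15.999 = 136.134 g/mol, of which 32.060 g is S.
So S makes up 32.060/136.134 = 0.2355 of the mass, i.e. 23.55%.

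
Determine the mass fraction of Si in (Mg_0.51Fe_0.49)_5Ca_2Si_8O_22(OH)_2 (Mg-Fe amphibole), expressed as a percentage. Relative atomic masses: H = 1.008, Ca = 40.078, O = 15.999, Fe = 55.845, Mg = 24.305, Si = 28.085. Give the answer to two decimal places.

25.26 mass %

M((Mg_0.51Fe_0.49)_5Ca_2Si_8O_22(OH)_2) = 889.626 g/mol.
Si contributes 8 × 28.085 = 224.680 g per mole.
224.680/889.626 = 0.2526 → 25.26%.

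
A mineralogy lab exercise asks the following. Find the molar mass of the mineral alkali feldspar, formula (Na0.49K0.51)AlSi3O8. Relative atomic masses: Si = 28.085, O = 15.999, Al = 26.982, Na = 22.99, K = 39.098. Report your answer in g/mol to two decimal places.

270.43 g/mol

The formula mass is the sum 0.49(22.99) + 0.51(39.098) + 1(26.982) + 3(28.085) + 8(15.999).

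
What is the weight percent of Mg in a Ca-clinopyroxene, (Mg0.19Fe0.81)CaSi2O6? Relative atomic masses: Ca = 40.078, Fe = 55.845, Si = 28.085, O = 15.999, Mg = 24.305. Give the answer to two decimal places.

Molar mass of (Mg0.19Fe0.81)CaSi2O6: 0.19×24.305 + 0.81×55.845 + 1×40.078 + 2×28.085 + 6×15.999 = 242.094 g/mol.
Mass of Mg per formula unit: 0.19 × 24.305 = 4.618 g.
Weight fraction Mg = 4.618 / 242.094 = 0.0191.

1.91 wt%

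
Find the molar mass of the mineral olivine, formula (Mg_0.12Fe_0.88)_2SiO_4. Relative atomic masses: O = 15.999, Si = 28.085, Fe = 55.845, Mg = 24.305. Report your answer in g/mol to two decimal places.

196.20 g/mol

The formula mass is the sum 0.24*24.305 + 1.76*55.845 + 1*28.085 + 4*15.999.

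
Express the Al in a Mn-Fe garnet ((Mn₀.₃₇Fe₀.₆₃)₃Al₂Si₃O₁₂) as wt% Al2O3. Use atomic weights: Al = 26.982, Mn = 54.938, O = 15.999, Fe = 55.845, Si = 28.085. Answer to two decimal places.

20.53 wt%

M((Mn₀.₃₇Fe₀.₆₃)₃Al₂Si₃O₁₂) = 496.735 g/mol; M(Al2O3) = 101.961 g/mol.
Moles Al2O3 per formula unit = 2 Al ÷ 2 = 1.0000.
Al2O3 fraction = (1.0000 × 101.961) / 496.735 = 101.961/496.735 = 0.2053.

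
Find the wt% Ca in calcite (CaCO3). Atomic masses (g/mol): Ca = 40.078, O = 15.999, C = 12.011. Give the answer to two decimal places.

M(CaCO3) = 100.086 g/mol.
Ca contributes 1 × 40.078 = 40.078 g per mole.
40.078/100.086 = 0.4004 → 40.04%.

40.04 weight percent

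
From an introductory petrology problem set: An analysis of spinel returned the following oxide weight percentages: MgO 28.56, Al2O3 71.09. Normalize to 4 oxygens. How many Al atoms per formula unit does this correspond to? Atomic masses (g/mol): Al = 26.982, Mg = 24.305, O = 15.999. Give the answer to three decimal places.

28.56 wt% MgO ÷ 40.304 g/mol = 0.70861 mol, giving 0.70861 Mg and 0.70861 O.
71.09 wt% Al2O3 ÷ 101.961 g/mol = 0.69723 mol, giving 1.39446 Al and 2.09169 O.
Oxygen sums to 2.80030; scaling by 4/2.80030 = 1.42842 puts the formula on 4 O.
Al: 1.39446 × 1.42842 = 1.992 atoms per formula unit.

1.992 Al apfu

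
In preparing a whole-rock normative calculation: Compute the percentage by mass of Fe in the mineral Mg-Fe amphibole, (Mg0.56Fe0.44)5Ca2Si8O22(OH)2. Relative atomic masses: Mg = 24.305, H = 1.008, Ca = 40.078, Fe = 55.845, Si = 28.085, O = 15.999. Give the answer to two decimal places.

Formula mass = 2.80·24.305 + 2.20·55.845 + 2·40.078 + 8·28.085 + 24·15.999 + 2·1.008 = 881.741 g/mol, of which 122.859 g is Fe.
So Fe makes up 122.859/881.741 = 0.1393 of the mass, i.e. 13.93%.

13.93 mass %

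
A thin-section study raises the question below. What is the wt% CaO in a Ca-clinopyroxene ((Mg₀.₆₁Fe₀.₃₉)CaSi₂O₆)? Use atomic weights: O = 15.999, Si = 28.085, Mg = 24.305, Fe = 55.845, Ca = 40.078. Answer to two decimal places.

M((Mg₀.₆₁Fe₀.₃₉)CaSi₂O₆) = 228.848 g/mol; M(CaO) = 56.077 g/mol.
Moles CaO per formula unit = 1 Ca ÷ 1 = 1.0000.
CaO fraction = (1.0000 × 56.077) / 228.848 = 56.077/228.848 = 0.2450.

24.50 wt%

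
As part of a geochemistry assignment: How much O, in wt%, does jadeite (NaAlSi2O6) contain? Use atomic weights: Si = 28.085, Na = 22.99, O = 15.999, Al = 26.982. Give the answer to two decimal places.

47.49 wt%

Molar mass of NaAlSi2O6: 1*22.99 + 1*26.982 + 2*28.085 + 6*15.999 = 202.136 g/mol.
Mass of O per formula unit: 6 × 15.999 = 95.994 g.
Weight fraction O = 95.994 / 202.136 = 0.4749.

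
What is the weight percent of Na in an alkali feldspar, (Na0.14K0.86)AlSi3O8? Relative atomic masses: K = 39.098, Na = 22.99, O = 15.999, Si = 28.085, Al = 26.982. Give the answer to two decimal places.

Formula mass = 0.14·22.99 + 0.86·39.098 + 1·26.982 + 3·28.085 + 8·15.999 = 276.072 g/mol, of which 3.219 g is Na.
So Na makes up 3.219/276.072 = 0.0117 of the mass, i.e. 1.17%.

1.17 weight percent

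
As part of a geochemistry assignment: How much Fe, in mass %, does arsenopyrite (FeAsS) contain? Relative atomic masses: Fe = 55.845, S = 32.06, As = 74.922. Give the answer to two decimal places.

Formula mass = 1×55.845 + 1×74.922 + 1×32.06 = 162.827 g/mol, of which 55.845 g is Fe.
So Fe makes up 55.845/162.827 = 0.3430 of the mass, i.e. 34.30%.

34.30 mass %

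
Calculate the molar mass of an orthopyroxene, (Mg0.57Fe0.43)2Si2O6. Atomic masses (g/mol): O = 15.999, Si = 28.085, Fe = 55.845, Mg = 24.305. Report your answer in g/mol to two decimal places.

227.90 g/mol

The formula mass is the sum 1.14*24.305 + 0.86*55.845 + 2*28.085 + 6*15.999.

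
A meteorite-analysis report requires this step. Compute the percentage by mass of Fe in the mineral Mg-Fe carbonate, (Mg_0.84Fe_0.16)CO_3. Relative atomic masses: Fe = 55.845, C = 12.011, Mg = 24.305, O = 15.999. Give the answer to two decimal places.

10.00 weight percent

Molar mass of (Mg_0.84Fe_0.16)CO_3: 0.84*24.305 + 0.16*55.845 + 1*12.011 + 3*15.999 = 89.359 g/mol.
Mass of Fe per formula unit: 0.16 × 55.845 = 8.935 g.
Weight fraction Fe = 8.935 / 89.359 = 0.1000.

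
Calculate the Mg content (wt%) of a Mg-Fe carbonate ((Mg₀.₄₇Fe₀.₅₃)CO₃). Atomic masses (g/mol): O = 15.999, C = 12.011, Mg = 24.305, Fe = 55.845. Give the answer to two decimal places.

Molar mass of (Mg₀.₄₇Fe₀.₅₃)CO₃: 0.47×24.305 + 0.53×55.845 + 1×12.011 + 3×15.999 = 101.029 g/mol.
Mass of Mg per formula unit: 0.47 × 24.305 = 11.423 g.
Weight fraction Mg = 11.423 / 101.029 = 0.1131.

11.31 wt%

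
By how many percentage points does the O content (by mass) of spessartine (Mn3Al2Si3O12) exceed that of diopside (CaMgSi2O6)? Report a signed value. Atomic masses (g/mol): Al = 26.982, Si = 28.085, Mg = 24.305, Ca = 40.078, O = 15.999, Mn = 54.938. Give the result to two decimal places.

-5.55 percentage points

M(Mn3Al2Si3O12) = 495.021 g/mol, so wt% O = 191.988/495.021 × 100 = 38.78%.
M(CaMgSi2O6) = 216.547 g/mol, so wt% O = 95.994/216.547 × 100 = 44.33%.
38.78 − 44.33 = -5.55 pp.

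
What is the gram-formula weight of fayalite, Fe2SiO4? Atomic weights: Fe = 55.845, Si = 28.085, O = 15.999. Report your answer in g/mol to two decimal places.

203.77 g/mol

Fe: 2 × 55.845 = 111.6900
Si: 1 × 28.085 = 28.0850
O: 4 × 15.999 = 63.9960
Summing the contributions gives the formula mass.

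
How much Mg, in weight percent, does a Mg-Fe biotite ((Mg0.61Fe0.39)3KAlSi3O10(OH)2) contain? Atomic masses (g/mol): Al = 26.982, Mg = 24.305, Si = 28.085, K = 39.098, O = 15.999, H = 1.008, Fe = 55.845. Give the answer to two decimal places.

9.79 weight percent

M((Mg0.61Fe0.39)3KAlSi3O10(OH)2) = 454.156 g/mol.
Mg contributes 1.83 × 24.305 = 44.478 g per mole.
44.478/454.156 = 0.0979 → 9.79%.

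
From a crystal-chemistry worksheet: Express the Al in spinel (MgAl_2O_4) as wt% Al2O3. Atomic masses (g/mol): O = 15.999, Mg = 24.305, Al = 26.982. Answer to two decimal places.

Molar mass of MgAl_2O_4 = 1·24.305 + 2·26.982 + 4·15.999 = 142.265 g/mol.
Each formula unit contains 2 Al, equivalent to 2/2 = 1.0000 mol Al2O3.
M(Al2O3) = 2×26.982 + 3×15.999 = 101.961 g/mol.
Mass of Al2O3 per formula unit = 1.0000 × 101.961 = 101.961 g.
Al2O3 wt% = 101.961 / 142.265 × 100 = 71.67%.

71.67 wt%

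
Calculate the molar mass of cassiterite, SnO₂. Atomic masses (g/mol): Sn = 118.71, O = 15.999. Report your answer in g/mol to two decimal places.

M = 1×118.71 + 2×15.999

150.71 g/mol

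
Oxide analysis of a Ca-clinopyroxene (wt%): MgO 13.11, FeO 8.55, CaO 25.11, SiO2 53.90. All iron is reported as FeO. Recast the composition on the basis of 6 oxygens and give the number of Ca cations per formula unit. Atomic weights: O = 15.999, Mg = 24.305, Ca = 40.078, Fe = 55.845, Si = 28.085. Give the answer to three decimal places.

1.000 Ca apfu

MgO (M=40.304): mol = 0.32528; Mg = 0.32528, O = 0.32528.
FeO (M=71.844): mol = 0.11901; Fe = 0.11901, O = 0.11901.
CaO (M=56.077): mol = 0.44778; Ca = 0.44778, O = 0.44778.
SiO2 (M=60.083): mol = 0.89709; Si = 0.89709, O = 1.79418.
ΣO = 2.68625; factor = 6/ΣO = 2.23360.
Ca apfu = 0.44778 × 2.23360 = 1.000.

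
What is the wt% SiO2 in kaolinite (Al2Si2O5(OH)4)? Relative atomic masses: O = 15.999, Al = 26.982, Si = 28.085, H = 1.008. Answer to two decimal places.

46.55 wt%

M(Al2Si2O5(OH)4) = 258.157 g/mol; M(SiO2) = 60.083 g/mol.
Moles SiO2 per formula unit = 2 Si ÷ 1 = 2.0000.
SiO2 fraction = (2.0000 × 60.083) / 258.157 = 120.166/258.157 = 0.4655.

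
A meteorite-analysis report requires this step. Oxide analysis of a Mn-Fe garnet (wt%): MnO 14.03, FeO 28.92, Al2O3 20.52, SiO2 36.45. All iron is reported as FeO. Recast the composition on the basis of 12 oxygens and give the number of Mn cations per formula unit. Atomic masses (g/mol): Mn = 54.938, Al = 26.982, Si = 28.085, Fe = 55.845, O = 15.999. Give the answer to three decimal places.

MnO (M=70.937): mol = 0.19778; Mn = 0.19778, O = 0.19778.
FeO (M=71.844): mol = 0.40254; Fe = 0.40254, O = 0.40254.
Al2O3 (M=101.961): mol = 0.20125; Al = 0.40250, O = 0.60375.
SiO2 (M=60.083): mol = 0.60666; Si = 0.60666, O = 1.21332.
ΣO = 2.41739; factor = 12/ΣO = 4.96403.
Mn apfu = 0.19778 × 4.96403 = 0.982.

0.982 Mn apfu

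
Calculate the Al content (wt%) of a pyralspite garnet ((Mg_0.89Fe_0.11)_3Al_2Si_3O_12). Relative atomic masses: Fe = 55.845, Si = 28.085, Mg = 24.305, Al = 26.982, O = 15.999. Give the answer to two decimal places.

Formula mass = 2.67×24.305 + 0.33×55.845 + 2×26.982 + 3×28.085 + 12×15.999 = 413.530 g/mol, of which 53.964 g is Al.
So Al makes up 53.964/413.530 = 0.1305 of the mass, i.e. 13.05%.

13.05 wt%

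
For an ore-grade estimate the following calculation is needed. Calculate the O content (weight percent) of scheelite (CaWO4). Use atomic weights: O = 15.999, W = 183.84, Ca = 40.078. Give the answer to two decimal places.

M(CaWO4) = 287.914 g/mol.
O contributes 4 × 15.999 = 63.996 g per mole.
63.996/287.914 = 0.2223 → 22.23%.

22.23 weight percent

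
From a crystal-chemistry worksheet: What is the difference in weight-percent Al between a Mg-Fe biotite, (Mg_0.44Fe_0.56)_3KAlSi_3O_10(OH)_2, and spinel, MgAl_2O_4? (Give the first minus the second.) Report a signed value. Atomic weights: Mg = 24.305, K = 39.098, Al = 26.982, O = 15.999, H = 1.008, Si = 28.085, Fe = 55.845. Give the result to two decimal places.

-32.19 percentage points

Al in (Mg_0.44Fe_0.56)_3KAlSi_3O_10(OH)_2: molar mass 470.241 g/mol; 1×26.982 = 26.982 g → 5.74 wt%.
Al in MgAl_2O_4: molar mass 142.265 g/mol; 2×26.982 = 53.964 g → 37.93 wt%.
Difference = 5.74 − 37.93 = -32.19 percentage points.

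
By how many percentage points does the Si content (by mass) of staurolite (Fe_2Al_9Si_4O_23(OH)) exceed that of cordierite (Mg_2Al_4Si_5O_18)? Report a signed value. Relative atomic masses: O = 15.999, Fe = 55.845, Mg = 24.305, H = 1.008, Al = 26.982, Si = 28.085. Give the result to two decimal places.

First mineral: 112.340 g Si in 851.852 g formula = 13.19 wt% Si.
Second mineral: 140.425 g Si in 584.945 g formula = 24.01 wt% Si.
13.19% − 24.01% gives a difference of -10.82 percentage points.

-10.82 percentage points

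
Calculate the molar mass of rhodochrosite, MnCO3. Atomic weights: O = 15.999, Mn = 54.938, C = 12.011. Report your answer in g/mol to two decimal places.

The formula mass is the sum 1(54.938) + 1(12.011) + 3(15.999).

114.95 g/mol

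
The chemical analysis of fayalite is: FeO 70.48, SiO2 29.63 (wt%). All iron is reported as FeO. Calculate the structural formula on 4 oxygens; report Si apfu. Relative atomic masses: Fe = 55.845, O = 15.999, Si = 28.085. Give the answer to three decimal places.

1.003 Si apfu

FeO (M=71.844): mol = 0.98101; Fe = 0.98101, O = 0.98101.
SiO2 (M=60.083): mol = 0.49315; Si = 0.49315, O = 0.98630.
ΣO = 1.96731; factor = 4/ΣO = 2.03323.
Si apfu = 0.49315 × 2.03323 = 1.003.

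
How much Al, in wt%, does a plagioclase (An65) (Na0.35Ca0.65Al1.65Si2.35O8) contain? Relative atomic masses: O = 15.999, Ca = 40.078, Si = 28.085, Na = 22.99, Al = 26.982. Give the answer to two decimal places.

16.33 wt%

M(Na0.35Ca0.65Al1.65Si2.35O8) = 272.609 g/mol.
Al contributes 1.65 × 26.982 = 44.520 g per mole.
44.520/272.609 = 0.1633 → 16.33%.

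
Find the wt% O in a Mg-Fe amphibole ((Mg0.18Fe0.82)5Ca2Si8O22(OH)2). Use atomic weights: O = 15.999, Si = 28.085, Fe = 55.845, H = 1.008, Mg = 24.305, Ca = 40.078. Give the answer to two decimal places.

M((Mg0.18Fe0.82)5Ca2Si8O22(OH)2) = 941.667 g/mol.
O contributes 24 × 15.999 = 383.976 g per mole.
383.976/941.667 = 0.4078 → 40.78%.

40.78 mass %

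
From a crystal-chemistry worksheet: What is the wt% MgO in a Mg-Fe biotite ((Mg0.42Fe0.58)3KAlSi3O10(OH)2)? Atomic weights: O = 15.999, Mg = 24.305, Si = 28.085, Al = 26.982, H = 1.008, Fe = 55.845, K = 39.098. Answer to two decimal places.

10.76 wt%

M((Mg0.42Fe0.58)3KAlSi3O10(OH)2) = 472.134 g/mol; M(MgO) = 40.304 g/mol.
Moles MgO per formula unit = 1.26 Mg ÷ 1 = 1.2600.
MgO fraction = (1.2600 × 40.304) / 472.134 = 50.783/472.134 = 0.1076.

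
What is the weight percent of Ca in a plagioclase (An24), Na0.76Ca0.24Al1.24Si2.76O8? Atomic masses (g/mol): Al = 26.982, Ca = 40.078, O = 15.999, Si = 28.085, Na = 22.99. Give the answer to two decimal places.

3.62 mass %

M(Na0.76Ca0.24Al1.24Si2.76O8) = 266.055 g/mol.
Ca contributes 0.24 × 40.078 = 9.619 g per mole.
9.619/266.055 = 0.0362 → 3.62%.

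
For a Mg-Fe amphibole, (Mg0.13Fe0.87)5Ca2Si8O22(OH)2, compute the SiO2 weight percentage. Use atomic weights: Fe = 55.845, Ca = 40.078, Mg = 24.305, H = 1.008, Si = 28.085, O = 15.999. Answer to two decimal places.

50.62 wt%

Formula mass = 949.552 g/mol.
8 Si → 8.0000 mol SiO2 per formula unit; M(SiO2) = 60.083, so SiO2 mass = 480.664 g.
480.664/949.552 × 100 = 50.62 wt%.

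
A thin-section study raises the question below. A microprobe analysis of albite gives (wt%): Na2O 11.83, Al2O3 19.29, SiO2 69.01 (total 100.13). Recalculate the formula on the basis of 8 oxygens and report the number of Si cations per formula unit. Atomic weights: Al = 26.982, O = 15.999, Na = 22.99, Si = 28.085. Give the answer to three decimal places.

Na2O (M=61.979): mol = 0.19087; Na = 0.38174, O = 0.19087.
Al2O3 (M=101.961): mol = 0.18919; Al = 0.37838, O = 0.56757.
SiO2 (M=60.083): mol = 1.14858; Si = 1.14858, O = 2.29716.
ΣO = 3.05560; factor = 8/ΣO = 2.61814.
Si apfu = 1.14858 × 2.61814 = 3.007.

3.007 Si apfu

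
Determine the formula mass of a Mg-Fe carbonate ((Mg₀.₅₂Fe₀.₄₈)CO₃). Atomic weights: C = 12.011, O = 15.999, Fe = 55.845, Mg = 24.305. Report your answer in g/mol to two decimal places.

99.45 g/mol

Mg: 0.52 × 24.305 = 12.6386
Fe: 0.48 × 55.845 = 26.8056
C: 1 × 12.011 = 12.0110
O: 3 × 15.999 = 47.9970
Summing the contributions gives the formula mass.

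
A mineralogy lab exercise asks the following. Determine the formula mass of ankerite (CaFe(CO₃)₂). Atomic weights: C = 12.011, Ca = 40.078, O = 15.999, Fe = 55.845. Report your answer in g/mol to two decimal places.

215.94 g/mol

Ca: 1 × 40.078 = 40.0780
Fe: 1 × 55.845 = 55.8450
C: 2 × 12.011 = 24.0220
O: 6 × 15.999 = 95.9940
Summing the contributions gives the formula mass.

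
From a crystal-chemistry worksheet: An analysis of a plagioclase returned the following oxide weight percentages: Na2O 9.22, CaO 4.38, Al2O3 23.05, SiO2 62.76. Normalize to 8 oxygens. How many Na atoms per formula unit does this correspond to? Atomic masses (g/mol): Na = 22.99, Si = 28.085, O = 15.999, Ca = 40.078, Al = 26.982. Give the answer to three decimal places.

9.22 wt% Na2O ÷ 61.979 g/mol = 0.14876 mol, giving 0.29752 Na and 0.14876 O.
4.38 wt% CaO ÷ 56.077 g/mol = 0.07811 mol, giving 0.07811 Ca and 0.07811 O.
23.05 wt% Al2O3 ÷ 101.961 g/mol = 0.22607 mol, giving 0.45214 Al and 0.67821 O.
62.76 wt% SiO2 ÷ 60.083 g/mol = 1.04456 mol, giving 1.04456 Si and 2.08912 O.
Oxygen sums to 2.99420; scaling by 8/2.99420 = 2.67183 puts the formula on 8 O.
Na: 0.29752 × 2.67183 = 0.795 atoms per formula unit.

0.795 Na apfu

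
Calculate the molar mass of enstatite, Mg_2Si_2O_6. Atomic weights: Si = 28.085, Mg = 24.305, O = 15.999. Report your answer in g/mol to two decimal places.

Mg: 2 × 24.305 = 48.6100
Si: 2 × 28.085 = 56.1700
O: 6 × 15.999 = 95.9940
Summing the contributions gives the formula mass.

200.77 g/mol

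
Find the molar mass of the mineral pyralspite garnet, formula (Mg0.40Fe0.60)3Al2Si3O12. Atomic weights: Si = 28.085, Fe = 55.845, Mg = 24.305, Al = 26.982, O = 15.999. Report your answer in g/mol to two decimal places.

459.89 g/mol

M = 1.20·24.305 + 1.80·55.845 + 2·26.982 + 3·28.085 + 12·15.999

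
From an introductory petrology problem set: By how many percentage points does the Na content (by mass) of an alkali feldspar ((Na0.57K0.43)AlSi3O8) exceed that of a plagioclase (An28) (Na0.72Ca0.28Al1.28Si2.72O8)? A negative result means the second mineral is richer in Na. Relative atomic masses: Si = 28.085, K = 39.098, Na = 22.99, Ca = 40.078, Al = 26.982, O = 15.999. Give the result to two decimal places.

M((Na0.57K0.43)AlSi3O8) = 269.145 g/mol, so wt% Na = 13.104/269.145 × 100 = 4.87%.
M(Na0.72Ca0.28Al1.28Si2.72O8) = 266.695 g/mol, so wt% Na = 16.553/266.695 × 100 = 6.21%.
4.87 − 6.21 = -1.34 pp.

-1.34 percentage points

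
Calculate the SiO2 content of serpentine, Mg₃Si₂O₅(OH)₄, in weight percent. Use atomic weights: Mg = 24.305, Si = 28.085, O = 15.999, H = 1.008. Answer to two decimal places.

Molar mass of Mg₃Si₂O₅(OH)₄ = 3×24.305 + 2×28.085 + 9×15.999 + 4×1.008 = 277.108 g/mol.
Each formula unit contains 2 Si, equivalent to 2/1 = 2.0000 mol SiO2.
M(SiO2) = 1×28.085 + 2×15.999 = 60.083 g/mol.
Mass of SiO2 per formula unit = 2.0000 × 60.083 = 120.166 g.
SiO2 wt% = 120.166 / 277.108 × 100 = 43.36%.

43.36 wt%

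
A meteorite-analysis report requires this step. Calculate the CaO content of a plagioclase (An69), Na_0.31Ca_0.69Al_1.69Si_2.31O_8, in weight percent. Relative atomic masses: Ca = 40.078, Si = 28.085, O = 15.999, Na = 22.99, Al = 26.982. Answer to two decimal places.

M(Na_0.31Ca_0.69Al_1.69Si_2.31O_8) = 273.249 g/mol; M(CaO) = 56.077 g/mol.
Moles CaO per formula unit = 0.69 Ca ÷ 1 = 0.6900.
CaO fraction = (0.6900 × 56.077) / 273.249 = 38.693/273.249 = 0.1416.

14.16 wt%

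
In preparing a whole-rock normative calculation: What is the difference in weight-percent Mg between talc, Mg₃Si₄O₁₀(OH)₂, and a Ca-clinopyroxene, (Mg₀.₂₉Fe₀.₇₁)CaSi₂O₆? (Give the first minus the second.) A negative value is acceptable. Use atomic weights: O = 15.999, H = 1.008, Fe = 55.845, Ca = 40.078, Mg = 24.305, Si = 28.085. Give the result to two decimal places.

M(Mg₃Si₄O₁₀(OH)₂) = 379.259 g/mol, so wt% Mg = 72.915/379.259 × 100 = 19.23%.
M((Mg₀.₂₉Fe₀.₇₁)CaSi₂O₆) = 238.940 g/mol, so wt% Mg = 7.048/238.940 × 100 = 2.95%.
19.23 − 2.95 = 16.28 pp.

16.28 percentage points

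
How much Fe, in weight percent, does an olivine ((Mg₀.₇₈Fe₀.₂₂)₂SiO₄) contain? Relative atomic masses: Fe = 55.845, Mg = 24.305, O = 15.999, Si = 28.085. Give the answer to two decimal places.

15.90 weight percent

M((Mg₀.₇₈Fe₀.₂₂)₂SiO₄) = 154.569 g/mol.
Fe contributes 0.44 × 55.845 = 24.572 g per mole.
24.572/154.569 = 0.1590 → 15.90%.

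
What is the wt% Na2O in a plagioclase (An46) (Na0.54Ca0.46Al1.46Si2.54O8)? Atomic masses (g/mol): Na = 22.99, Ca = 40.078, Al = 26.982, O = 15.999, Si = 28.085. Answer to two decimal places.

6.21 wt%

M(Na0.54Ca0.46Al1.46Si2.54O8) = 269.572 g/mol; M(Na2O) = 61.979 g/mol.
Moles Na2O per formula unit = 0.54 Na ÷ 2 = 0.2700.
Na2O fraction = (0.2700 × 61.979) / 269.572 = 16.734/269.572 = 0.0621.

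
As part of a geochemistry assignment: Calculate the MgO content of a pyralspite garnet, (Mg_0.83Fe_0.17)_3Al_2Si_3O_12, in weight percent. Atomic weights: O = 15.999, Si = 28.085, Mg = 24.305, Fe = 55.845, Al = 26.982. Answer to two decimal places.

23.94 wt%

M((Mg_0.83Fe_0.17)_3Al_2Si_3O_12) = 419.207 g/mol; M(MgO) = 40.304 g/mol.
Moles MgO per formula unit = 2.49 Mg ÷ 1 = 2.4900.
MgO fraction = (2.4900 × 40.304) / 419.207 = 100.357/419.207 = 0.2394.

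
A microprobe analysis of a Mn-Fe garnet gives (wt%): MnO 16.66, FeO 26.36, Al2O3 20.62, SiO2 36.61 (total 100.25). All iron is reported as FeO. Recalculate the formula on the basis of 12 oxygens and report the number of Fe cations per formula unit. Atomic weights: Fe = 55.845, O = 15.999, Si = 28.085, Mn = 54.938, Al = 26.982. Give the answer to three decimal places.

1.814 Fe apfu

16.66 wt% MnO ÷ 70.937 g/mol = 0.23486 mol, giving 0.23486 Mn and 0.23486 O.
26.36 wt% FeO ÷ 71.844 g/mol = 0.36691 mol, giving 0.36691 Fe and 0.36691 O.
20.62 wt% Al2O3 ÷ 101.961 g/mol = 0.20223 mol, giving 0.40446 Al and 0.60669 O.
36.61 wt% SiO2 ÷ 60.083 g/mol = 0.60932 mol, giving 0.60932 Si and 1.21864 O.
Oxygen sums to 2.42710; scaling by 12/2.42710 = 4.94417 puts the formula on 12 O.
Fe: 0.36691 × 4.94417 = 1.814 atoms per formula unit.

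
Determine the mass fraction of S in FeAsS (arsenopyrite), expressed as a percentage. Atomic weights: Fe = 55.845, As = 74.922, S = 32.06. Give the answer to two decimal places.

Formula mass = 1*55.845 + 1*74.922 + 1*32.06 = 162.827 g/mol, of which 32.060 g is S.
So S makes up 32.060/162.827 = 0.1969 of the mass, i.e. 19.69%.

19.69 weight percent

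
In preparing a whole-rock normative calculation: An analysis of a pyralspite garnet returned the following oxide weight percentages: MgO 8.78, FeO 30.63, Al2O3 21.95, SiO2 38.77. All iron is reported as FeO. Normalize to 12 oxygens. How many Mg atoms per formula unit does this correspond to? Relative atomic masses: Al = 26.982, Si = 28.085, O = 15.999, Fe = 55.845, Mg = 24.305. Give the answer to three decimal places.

1.013 Mg apfu

MgO: 8.78/40.304 = 0.21784 mol → 0.21784 mol Mg, 0.21784 mol O.
FeO: 30.63/71.844 = 0.42634 mol → 0.42634 mol Fe, 0.42634 mol O.
Al2O3: 21.95/101.961 = 0.21528 mol → 0.43056 mol Al, 0.64584 mol O.
SiO2: 38.77/60.083 = 0.64527 mol → 0.64527 mol Si, 1.29054 mol O.
Total oxygen = 2.58056 mol. Normalization factor = 12/2.58056 = 4.65015.
Mg per 12 O = 0.21784 × 4.65015 = 1.013.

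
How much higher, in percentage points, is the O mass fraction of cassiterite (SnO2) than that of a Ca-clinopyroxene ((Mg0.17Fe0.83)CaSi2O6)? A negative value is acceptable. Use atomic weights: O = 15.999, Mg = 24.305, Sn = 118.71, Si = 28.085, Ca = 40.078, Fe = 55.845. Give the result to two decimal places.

-18.32 percentage points

First mineral: 31.998 g O in 150.708 g formula = 21.23 wt% O.
Second mineral: 95.994 g O in 242.725 g formula = 39.55 wt% O.
21.23% − 39.55% gives a difference of -18.32 percentage points.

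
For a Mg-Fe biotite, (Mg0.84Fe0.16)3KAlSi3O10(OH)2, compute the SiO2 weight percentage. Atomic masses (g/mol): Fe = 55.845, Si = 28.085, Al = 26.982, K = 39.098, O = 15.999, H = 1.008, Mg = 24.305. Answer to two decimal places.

41.69 wt%

M((Mg0.84Fe0.16)3KAlSi3O10(OH)2) = 432.393 g/mol; M(SiO2) = 60.083 g/mol.
Moles SiO2 per formula unit = 3 Si ÷ 1 = 3.0000.
SiO2 fraction = (3.0000 × 60.083) / 432.393 = 180.249/432.393 = 0.4169.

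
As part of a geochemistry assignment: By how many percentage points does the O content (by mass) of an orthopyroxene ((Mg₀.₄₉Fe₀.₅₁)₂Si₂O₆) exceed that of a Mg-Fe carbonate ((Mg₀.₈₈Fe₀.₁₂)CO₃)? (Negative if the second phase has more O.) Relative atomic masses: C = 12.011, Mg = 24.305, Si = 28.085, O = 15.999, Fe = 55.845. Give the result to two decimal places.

M((Mg₀.₄₉Fe₀.₅₁)₂Si₂O₆) = 232.945 g/mol, so wt% O = 95.994/232.945 × 100 = 41.21%.
M((Mg₀.₈₈Fe₀.₁₂)CO₃) = 88.098 g/mol, so wt% O = 47.997/88.098 × 100 = 54.48%.
41.21 − 54.48 = -13.27 pp.

-13.27 percentage points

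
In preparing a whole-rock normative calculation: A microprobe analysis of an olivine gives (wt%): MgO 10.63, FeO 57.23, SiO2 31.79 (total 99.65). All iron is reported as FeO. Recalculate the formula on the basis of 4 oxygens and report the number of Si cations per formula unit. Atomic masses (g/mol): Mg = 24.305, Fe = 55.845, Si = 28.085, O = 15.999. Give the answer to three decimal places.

0.999 Si apfu

MgO (M=40.304): mol = 0.26375; Mg = 0.26375, O = 0.26375.
FeO (M=71.844): mol = 0.79659; Fe = 0.79659, O = 0.79659.
SiO2 (M=60.083): mol = 0.52910; Si = 0.52910, O = 1.05820.
ΣO = 2.11854; factor = 4/ΣO = 1.88809.
Si apfu = 0.52910 × 1.88809 = 0.999.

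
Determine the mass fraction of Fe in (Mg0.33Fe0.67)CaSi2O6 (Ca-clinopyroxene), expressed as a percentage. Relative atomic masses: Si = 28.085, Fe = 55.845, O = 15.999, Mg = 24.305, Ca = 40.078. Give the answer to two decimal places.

15.74 weight percent

Formula mass = 0.33·24.305 + 0.67·55.845 + 1·40.078 + 2·28.085 + 6·15.999 = 237.679 g/mol, of which 37.416 g is Fe.
So Fe makes up 37.416/237.679 = 0.1574 of the mass, i.e. 15.74%.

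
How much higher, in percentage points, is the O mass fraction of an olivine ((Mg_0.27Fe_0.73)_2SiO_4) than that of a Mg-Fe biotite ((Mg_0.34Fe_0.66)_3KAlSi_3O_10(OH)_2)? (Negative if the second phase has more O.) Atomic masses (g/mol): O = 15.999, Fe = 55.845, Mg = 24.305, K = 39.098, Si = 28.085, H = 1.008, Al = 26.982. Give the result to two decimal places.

O in (Mg_0.27Fe_0.73)_2SiO_4: molar mass 186.739 g/mol; 4×15.999 = 63.996 g → 34.27 wt%.
O in (Mg_0.34Fe_0.66)_3KAlSi_3O_10(OH)_2: molar mass 479.703 g/mol; 12×15.999 = 191.988 g → 40.02 wt%.
Difference = 34.27 − 40.02 = -5.75 percentage points.

-5.75 percentage points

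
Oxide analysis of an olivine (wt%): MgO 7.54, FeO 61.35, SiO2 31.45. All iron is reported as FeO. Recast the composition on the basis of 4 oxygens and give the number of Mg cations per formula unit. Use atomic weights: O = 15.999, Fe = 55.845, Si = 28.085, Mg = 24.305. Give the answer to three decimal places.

MgO: 7.54/40.304 = 0.18708 mol → 0.18708 mol Mg, 0.18708 mol O.
FeO: 61.35/71.844 = 0.85393 mol → 0.85393 mol Fe, 0.85393 mol O.
SiO2: 31.45/60.083 = 0.52344 mol → 0.52344 mol Si, 1.04688 mol O.
Total oxygen = 2.08789 mol. Normalization factor = 4/2.08789 = 1.91581.
Mg per 4 O = 0.18708 × 1.91581 = 0.358.

0.358 Mg apfu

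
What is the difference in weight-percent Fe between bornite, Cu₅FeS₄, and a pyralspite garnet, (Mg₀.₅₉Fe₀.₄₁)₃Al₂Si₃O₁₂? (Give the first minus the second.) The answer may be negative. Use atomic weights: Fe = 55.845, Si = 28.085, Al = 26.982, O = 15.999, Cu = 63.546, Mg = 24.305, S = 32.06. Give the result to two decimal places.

M(Cu₅FeS₄) = 501.815 g/mol, so wt% Fe = 55.845/501.815 × 100 = 11.13%.
M((Mg₀.₅₉Fe₀.₄₁)₃Al₂Si₃O₁₂) = 441.916 g/mol, so wt% Fe = 68.689/441.916 × 100 = 15.54%.
11.13 − 15.54 = -4.41 pp.

-4.41 percentage points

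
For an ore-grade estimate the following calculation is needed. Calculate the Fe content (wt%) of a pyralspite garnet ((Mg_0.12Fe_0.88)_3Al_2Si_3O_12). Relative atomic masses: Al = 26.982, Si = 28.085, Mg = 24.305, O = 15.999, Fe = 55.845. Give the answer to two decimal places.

30.31 wt%

Molar mass of (Mg_0.12Fe_0.88)_3Al_2Si_3O_12: 0.36×24.305 + 2.64×55.845 + 2×26.982 + 3×28.085 + 12×15.999 = 486.388 g/mol.
Mass of Fe per formula unit: 2.64 × 55.845 = 147.431 g.
Weight fraction Fe = 147.431 / 486.388 = 0.3031.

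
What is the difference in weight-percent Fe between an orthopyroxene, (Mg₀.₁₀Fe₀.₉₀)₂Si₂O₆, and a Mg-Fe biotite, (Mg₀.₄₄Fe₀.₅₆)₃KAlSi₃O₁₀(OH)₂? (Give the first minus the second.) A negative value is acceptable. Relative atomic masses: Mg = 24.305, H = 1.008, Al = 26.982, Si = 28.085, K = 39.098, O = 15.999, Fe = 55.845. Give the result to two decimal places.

Fe in (Mg₀.₁₀Fe₀.₉₀)₂Si₂O₆: molar mass 257.546 g/mol; 1.80×55.845 = 100.521 g → 39.03 wt%.
Fe in (Mg₀.₄₄Fe₀.₅₆)₃KAlSi₃O₁₀(OH)₂: molar mass 470.241 g/mol; 1.68×55.845 = 93.820 g → 19.95 wt%.
Difference = 39.03 − 19.95 = 19.08 percentage points.

19.08 percentage points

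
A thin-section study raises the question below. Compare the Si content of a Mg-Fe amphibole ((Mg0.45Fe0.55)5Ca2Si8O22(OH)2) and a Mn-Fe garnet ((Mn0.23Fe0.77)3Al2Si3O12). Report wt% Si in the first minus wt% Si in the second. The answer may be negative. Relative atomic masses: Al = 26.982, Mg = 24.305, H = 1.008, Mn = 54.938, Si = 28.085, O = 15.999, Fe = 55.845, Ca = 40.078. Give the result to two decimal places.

Si in (Mg0.45Fe0.55)5Ca2Si8O22(OH)2: molar mass 899.088 g/mol; 8×28.085 = 224.680 g → 24.99 wt%.
Si in (Mn0.23Fe0.77)3Al2Si3O12: molar mass 497.116 g/mol; 3×28.085 = 84.255 g → 16.95 wt%.
Difference = 24.99 − 16.95 = 8.04 percentage points.

8.04 percentage points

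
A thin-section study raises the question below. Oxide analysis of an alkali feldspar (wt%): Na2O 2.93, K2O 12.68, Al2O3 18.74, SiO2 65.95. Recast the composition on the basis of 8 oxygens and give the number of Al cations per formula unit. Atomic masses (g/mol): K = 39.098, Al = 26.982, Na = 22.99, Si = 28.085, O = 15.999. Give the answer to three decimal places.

Na2O: 2.93/61.979 = 0.04727 mol → 0.09454 mol Na, 0.04727 mol O.
K2O: 12.68/94.195 = 0.13461 mol → 0.26922 mol K, 0.13461 mol O.
Al2O3: 18.74/101.961 = 0.18380 mol → 0.36760 mol Al, 0.55140 mol O.
SiO2: 65.95/60.083 = 1.09765 mol → 1.09765 mol Si, 2.19530 mol O.
Total oxygen = 2.92858 mol. Normalization factor = 8/2.92858 = 2.73170.
Al per 8 O = 0.36760 × 2.73170 = 1.004.

1.004 Al apfu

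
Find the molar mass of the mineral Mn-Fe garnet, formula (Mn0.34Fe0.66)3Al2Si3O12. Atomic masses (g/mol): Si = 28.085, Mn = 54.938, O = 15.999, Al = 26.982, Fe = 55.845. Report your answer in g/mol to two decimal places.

496.82 g/mol

M = 1.02·54.938 + 1.98·55.845 + 2·26.982 + 3·28.085 + 12·15.999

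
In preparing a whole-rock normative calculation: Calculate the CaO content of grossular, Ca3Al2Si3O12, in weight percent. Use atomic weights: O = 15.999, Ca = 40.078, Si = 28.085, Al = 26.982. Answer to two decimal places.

37.35 wt%

Molar mass of Ca3Al2Si3O12 = 3×40.078 + 2×26.982 + 3×28.085 + 12×15.999 = 450.441 g/mol.
Each formula unit contains 3 Ca, equivalent to 3/1 = 3.0000 mol CaO.
M(CaO) = 1×40.078 + 1×15.999 = 56.077 g/mol.
Mass of CaO per formula unit = 3.0000 × 56.077 = 168.231 g.
CaO wt% = 168.231 / 450.441 × 100 = 37.35%.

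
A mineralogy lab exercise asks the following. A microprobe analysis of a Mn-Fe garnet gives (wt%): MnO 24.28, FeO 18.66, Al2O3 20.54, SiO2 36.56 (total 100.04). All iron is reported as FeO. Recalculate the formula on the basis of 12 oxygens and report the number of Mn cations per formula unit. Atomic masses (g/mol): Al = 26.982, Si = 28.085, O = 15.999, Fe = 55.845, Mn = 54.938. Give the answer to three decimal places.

1.695 Mn apfu

24.28 wt% MnO ÷ 70.937 g/mol = 0.34228 mol, giving 0.34228 Mn and 0.34228 O.
18.66 wt% FeO ÷ 71.844 g/mol = 0.25973 mol, giving 0.25973 Fe and 0.25973 O.
20.54 wt% Al2O3 ÷ 101.961 g/mol = 0.20145 mol, giving 0.40290 Al and 0.60435 O.
36.56 wt% SiO2 ÷ 60.083 g/mol = 0.60849 mol, giving 0.60849 Si and 1.21698 O.
Oxygen sums to 2.42334; scaling by 12/2.42334 = 4.95184 puts the formula on 12 O.
Mn: 0.34228 × 4.95184 = 1.695 atoms per formula unit.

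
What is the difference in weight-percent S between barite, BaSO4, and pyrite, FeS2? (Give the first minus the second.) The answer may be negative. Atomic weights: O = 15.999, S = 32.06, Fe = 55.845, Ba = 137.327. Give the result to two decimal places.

-39.71 percentage points

First mineral: 32.060 g S in 233.383 g formula = 13.74 wt% S.
Second mineral: 64.120 g S in 119.965 g formula = 53.45 wt% S.
13.74% − 53.45% gives a difference of -39.71 percentage points.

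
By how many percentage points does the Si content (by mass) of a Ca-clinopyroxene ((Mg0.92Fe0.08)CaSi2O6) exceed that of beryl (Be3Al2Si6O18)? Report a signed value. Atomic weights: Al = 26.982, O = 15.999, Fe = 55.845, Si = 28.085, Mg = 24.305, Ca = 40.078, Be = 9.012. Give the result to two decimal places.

-5.71 percentage points

M((Mg0.92Fe0.08)CaSi2O6) = 219.070 g/mol, so wt% Si = 56.170/219.070 × 100 = 25.64%.
M(Be3Al2Si6O18) = 537.492 g/mol, so wt% Si = 168.510/537.492 × 100 = 31.35%.
25.64 − 31.35 = -5.71 pp.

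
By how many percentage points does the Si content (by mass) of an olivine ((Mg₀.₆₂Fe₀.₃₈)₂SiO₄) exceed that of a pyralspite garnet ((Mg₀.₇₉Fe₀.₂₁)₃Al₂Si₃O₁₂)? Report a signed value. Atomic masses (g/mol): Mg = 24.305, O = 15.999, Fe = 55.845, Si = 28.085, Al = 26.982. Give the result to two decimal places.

Si in (Mg₀.₆₂Fe₀.₃₈)₂SiO₄: molar mass 164.661 g/mol; 1×28.085 = 28.085 g → 17.06 wt%.
Si in (Mg₀.₇₉Fe₀.₂₁)₃Al₂Si₃O₁₂: molar mass 422.992 g/mol; 3×28.085 = 84.255 g → 19.92 wt%.
Difference = 17.06 − 19.92 = -2.86 percentage points.

-2.86 percentage points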